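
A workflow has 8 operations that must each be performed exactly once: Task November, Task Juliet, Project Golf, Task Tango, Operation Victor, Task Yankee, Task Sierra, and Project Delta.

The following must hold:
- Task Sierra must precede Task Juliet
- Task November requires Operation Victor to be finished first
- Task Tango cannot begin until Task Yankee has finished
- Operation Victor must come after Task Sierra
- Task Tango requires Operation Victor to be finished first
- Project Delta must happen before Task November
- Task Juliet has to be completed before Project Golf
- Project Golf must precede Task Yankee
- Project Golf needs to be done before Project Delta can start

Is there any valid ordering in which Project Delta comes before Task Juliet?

No

The constraints give a chain Task Juliet → Project Golf → Project Delta, which forces Task Juliet before Project Delta.
Hence Project Delta can never be scheduled before Task Juliet.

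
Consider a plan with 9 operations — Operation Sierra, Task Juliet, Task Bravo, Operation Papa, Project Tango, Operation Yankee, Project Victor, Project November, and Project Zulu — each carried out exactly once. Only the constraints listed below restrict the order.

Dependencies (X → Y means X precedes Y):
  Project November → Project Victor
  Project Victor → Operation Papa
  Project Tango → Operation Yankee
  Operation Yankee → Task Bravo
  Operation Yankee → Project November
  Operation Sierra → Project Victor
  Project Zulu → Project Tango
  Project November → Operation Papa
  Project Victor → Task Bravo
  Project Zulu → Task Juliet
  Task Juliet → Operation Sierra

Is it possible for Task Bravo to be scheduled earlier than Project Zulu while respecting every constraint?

Following Project Zulu → Project Tango → Operation Yankee → Task Bravo, Project Zulu must precede Task Bravo in every valid ordering.
Hence Task Bravo can never be scheduled before Project Zulu.

No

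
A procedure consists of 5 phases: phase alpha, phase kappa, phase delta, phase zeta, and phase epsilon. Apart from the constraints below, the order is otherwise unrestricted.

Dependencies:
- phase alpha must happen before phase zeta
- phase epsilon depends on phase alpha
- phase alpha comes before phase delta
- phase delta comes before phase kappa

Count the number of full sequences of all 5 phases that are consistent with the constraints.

12

Phase alpha is the only phase with nothing required before it, so every ordering starts there.
Counting all ways to extend the partial order to a total order gives 12.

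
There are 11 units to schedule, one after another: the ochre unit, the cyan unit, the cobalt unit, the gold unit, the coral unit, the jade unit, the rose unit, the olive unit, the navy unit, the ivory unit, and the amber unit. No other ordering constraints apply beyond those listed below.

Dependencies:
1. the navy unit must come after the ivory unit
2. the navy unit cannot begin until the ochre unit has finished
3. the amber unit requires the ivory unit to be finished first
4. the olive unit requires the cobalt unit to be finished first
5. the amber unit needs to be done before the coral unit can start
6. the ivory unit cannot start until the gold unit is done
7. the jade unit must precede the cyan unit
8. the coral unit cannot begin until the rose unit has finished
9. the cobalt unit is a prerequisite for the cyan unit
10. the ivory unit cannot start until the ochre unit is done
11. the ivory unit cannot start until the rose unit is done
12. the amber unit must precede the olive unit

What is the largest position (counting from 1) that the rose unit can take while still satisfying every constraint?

Following every chain forward from the rose unit, the units that must come later are the coral unit, the olive unit, the navy unit, the ivory unit, the amber unit — 5 of them.
With 5 mandatory successors out of 11 units total, the latest slot for the rose unit is 11−5 = 6, and it's reachable by doing all non-successors before the rose unit.

6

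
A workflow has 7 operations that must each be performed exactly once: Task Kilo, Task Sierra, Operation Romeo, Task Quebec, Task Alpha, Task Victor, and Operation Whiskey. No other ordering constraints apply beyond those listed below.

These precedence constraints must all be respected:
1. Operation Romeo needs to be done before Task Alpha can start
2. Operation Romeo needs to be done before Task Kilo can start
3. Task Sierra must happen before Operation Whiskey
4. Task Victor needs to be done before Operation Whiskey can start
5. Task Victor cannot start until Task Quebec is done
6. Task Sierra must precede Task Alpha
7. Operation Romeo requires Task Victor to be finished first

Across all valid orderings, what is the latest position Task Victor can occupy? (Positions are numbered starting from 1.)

3

The operations that are forced after Task Victor, directly or by a chain of constraints, are Task Kilo, Operation Romeo, Task Alpha, Operation Whiskey. That's 4 operations.
So at least 4 operations follow Task Victor, putting Task Victor no later than position 3. That position is achievable by scheduling everything else first.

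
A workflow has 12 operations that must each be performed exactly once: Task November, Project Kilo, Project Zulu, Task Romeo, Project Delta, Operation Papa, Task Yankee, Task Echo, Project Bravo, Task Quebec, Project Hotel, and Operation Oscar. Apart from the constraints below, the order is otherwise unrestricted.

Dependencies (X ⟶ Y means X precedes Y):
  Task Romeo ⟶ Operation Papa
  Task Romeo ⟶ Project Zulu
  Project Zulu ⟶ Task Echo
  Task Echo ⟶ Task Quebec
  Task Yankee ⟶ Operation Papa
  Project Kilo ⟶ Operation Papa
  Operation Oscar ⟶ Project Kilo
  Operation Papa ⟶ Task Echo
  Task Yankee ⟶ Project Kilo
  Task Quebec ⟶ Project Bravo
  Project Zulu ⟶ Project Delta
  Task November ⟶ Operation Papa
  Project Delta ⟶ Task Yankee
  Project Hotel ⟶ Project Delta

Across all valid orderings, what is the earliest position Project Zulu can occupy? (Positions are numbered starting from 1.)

2

Working backwards through the constraints from Project Zulu, its only required predecessor is Task Romeo.
With 1 mandatory predecessor, the earliest Project Zulu can sit is position 1+1 = 2, and placing just that one first achieves it.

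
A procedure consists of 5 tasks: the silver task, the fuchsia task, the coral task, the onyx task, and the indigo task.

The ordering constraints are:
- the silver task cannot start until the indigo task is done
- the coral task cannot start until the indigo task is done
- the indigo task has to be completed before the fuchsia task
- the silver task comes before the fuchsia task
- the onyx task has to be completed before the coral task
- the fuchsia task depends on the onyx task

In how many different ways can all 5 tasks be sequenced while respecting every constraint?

8

2 tasks have no prerequisites (the onyx task, the indigo task), so any of them could come first.
Systematically extending each partial ordering one task at a time and counting, there are 8 complete orderings.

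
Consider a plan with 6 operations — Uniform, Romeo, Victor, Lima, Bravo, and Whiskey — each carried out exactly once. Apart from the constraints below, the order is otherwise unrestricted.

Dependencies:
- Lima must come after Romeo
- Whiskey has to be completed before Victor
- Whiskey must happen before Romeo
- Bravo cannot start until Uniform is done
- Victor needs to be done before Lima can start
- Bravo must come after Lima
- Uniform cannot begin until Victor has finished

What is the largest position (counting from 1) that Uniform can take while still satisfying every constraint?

Following the constraints forward from Uniform, its only required successor is Bravo.
With 1 mandatory successor out of 6 operations total, the latest slot for Uniform is 6−1 = 5, and it's reachable by doing all non-successors before Uniform.

5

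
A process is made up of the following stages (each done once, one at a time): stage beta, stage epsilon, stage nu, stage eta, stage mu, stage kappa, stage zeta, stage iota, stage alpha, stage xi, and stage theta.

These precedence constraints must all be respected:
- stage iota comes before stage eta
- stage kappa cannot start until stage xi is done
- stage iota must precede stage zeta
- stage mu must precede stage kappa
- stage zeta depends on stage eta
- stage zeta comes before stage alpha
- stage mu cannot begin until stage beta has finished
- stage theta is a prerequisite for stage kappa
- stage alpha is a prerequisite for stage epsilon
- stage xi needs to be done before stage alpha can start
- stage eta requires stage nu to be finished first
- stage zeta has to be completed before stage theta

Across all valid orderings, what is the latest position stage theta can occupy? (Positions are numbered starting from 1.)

10

The only stage forced after stage theta (directly or by a chain) is stage kappa.
So at least 1 stage follows stage theta, putting stage theta no later than position 10. That position is achievable by scheduling everything else first.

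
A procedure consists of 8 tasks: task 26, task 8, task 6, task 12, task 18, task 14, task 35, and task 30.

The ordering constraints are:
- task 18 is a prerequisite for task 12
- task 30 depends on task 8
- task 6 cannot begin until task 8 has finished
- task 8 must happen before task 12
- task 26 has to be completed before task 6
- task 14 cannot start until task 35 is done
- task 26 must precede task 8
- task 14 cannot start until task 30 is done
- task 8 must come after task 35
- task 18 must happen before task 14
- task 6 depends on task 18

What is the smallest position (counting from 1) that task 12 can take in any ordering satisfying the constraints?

Every task that must precede task 12 has to come before it. Tracing all chains that end at task 12, those tasks are: task 26, task 8, task 18, task 35 — 4 in total.
With 4 mandatory predecessors, the earliest task 12 can sit is position 4+1 = 5, and placing just those 4 first achieves it.

5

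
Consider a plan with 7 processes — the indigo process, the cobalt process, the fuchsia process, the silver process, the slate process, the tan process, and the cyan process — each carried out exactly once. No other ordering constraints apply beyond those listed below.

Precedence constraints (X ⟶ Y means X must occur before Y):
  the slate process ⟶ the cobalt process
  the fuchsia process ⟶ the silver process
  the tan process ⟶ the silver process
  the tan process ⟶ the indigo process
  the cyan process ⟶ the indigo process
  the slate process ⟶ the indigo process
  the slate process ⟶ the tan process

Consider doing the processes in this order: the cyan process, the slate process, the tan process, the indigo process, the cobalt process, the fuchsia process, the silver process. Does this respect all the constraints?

Yes

Going through the constraints one by one, each required predecessor appears earlier in the sequence than its dependent — e.g. the tan process (position 3) is before the silver process (position 7), as required.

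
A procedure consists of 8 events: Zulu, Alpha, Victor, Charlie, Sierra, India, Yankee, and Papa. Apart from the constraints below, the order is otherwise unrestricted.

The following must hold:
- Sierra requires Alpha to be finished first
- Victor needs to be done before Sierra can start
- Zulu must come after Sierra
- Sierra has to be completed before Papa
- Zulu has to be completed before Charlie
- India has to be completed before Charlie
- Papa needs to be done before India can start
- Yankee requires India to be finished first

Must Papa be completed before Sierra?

No

The constraints actually force Sierra before Papa (via Sierra → Papa), not the other way around.
So Papa never precedes Sierra.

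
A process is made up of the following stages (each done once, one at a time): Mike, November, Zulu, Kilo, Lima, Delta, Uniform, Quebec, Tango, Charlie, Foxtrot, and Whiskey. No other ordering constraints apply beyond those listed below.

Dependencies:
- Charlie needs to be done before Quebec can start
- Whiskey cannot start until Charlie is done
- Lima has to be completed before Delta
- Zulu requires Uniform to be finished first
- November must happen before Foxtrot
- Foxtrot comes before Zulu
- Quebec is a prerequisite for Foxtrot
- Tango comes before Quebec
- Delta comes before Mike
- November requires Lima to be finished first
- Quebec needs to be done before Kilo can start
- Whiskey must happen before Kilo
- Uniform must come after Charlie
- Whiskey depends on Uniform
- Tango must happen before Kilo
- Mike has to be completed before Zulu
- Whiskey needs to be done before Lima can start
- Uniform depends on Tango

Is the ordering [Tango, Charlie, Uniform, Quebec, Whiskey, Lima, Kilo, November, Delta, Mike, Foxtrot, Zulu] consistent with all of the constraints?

Yes

Going through the constraints one by one, each required predecessor appears earlier in the sequence than its dependent — e.g. Uniform (position 3) is before Zulu (position 12), as required.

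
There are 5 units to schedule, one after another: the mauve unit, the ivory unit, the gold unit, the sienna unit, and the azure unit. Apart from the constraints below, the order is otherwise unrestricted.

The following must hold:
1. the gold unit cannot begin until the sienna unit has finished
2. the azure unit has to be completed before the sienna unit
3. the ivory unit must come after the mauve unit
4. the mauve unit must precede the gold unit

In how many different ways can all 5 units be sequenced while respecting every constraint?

The units with no prerequisites are the mauve unit, the azure unit; any of them can be placed first.
Systematically extending each partial ordering one unit at a time and counting, there are 9 complete orderings.

9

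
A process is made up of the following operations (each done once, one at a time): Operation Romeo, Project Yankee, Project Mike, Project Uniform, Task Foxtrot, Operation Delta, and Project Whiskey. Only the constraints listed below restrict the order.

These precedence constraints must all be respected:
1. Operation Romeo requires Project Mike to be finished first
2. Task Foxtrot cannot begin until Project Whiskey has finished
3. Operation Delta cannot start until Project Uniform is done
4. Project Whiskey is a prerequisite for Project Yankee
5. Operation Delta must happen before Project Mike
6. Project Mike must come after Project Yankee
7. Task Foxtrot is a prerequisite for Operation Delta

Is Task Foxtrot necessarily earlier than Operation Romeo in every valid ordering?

Tracing the constraints gives a chain: Task Foxtrot → Operation Delta → Project Mike → Operation Romeo.
Hence Task Foxtrot necessarily comes before Operation Romeo.

Yes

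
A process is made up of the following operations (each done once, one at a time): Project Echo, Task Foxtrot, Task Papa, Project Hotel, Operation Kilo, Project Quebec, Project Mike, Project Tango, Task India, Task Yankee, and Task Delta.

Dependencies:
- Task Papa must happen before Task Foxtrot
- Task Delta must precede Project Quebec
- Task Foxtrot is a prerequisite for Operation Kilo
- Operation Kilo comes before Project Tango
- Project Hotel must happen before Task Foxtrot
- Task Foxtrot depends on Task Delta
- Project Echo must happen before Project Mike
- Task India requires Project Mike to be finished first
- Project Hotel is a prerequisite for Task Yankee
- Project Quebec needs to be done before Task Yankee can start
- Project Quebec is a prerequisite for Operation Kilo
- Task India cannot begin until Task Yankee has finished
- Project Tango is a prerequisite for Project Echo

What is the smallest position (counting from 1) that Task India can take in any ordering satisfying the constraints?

Every operation that must precede Task India has to come before it. Tracing all chains that end at Task India, those operations are: Project Echo, Task Foxtrot, Task Papa, Project Hotel, Operation Kilo, Project Quebec, Project Mike, Project Tango, Task Yankee, Task Delta — 10 in total.
So at minimum 10 operations come before Task India, putting Task India no earlier than position 11. That position is achievable by scheduling exactly those predecessors first.

11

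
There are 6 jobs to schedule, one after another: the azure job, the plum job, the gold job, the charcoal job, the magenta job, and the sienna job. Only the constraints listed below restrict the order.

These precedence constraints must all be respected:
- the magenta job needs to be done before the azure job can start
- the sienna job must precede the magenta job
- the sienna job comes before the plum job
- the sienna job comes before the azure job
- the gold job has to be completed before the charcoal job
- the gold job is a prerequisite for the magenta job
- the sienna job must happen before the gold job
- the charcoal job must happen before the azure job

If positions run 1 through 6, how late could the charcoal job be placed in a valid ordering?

Following the constraints forward from the charcoal job, its only required successor is the azure job.
With 1 mandatory successor out of 6 jobs total, the latest slot for the charcoal job is 6−1 = 5, and it's reachable by doing all non-successors before the charcoal job.

5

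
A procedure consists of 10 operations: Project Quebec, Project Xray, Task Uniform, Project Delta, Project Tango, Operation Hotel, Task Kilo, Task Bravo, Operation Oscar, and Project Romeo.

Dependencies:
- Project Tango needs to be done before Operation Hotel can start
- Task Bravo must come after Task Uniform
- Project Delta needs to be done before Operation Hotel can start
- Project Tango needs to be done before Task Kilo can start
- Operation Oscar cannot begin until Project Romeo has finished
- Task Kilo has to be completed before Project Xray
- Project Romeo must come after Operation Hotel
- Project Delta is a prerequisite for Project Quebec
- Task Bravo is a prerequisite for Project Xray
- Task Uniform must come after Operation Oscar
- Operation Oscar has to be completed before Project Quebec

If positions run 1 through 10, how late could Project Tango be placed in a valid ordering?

2

Following every chain forward from Project Tango, the operations that must come later are Project Quebec, Project Xray, Task Uniform, Operation Hotel, Task Kilo, Task Bravo, Operation Oscar, Project Romeo — 8 of them.
With 8 mandatory successors out of 10 operations total, the latest slot for Project Tango is 10−8 = 2, and it's reachable by doing all non-successors before Project Tango.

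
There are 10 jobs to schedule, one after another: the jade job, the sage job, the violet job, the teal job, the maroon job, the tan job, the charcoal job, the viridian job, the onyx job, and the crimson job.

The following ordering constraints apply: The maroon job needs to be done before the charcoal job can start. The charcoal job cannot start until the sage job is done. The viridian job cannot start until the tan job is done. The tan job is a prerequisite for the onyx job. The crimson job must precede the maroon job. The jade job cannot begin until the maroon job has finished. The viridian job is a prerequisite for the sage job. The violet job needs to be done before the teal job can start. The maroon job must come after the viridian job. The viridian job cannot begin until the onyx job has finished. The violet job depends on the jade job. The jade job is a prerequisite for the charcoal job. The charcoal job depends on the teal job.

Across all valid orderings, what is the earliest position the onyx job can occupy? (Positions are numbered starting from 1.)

The only job forced before the onyx job (directly or transitively) is the tan job.
With 1 mandatory predecessor, the earliest the onyx job can sit is position 1+1 = 2, and placing just that one first achieves it.

2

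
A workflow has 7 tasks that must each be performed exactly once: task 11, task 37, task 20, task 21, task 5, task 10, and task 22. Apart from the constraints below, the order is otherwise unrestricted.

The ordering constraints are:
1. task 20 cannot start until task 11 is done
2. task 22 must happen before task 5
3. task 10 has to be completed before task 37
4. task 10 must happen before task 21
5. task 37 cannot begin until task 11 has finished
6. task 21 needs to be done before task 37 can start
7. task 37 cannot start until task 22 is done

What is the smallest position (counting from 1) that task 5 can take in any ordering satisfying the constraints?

2

The only task forced before task 5 (directly or transitively) is task 22.
With 1 mandatory predecessor, the earliest task 5 can sit is position 1+1 = 2, and placing just that one first achieves it.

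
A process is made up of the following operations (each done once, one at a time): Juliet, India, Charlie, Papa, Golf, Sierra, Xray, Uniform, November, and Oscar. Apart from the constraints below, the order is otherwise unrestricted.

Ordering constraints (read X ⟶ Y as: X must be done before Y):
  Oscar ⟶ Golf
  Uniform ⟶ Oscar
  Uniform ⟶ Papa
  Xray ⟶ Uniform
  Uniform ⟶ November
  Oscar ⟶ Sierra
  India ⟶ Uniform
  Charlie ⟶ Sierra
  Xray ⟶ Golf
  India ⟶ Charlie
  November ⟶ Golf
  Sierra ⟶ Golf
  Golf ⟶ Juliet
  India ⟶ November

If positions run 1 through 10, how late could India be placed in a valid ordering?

2

Following every chain forward from India, the operations that must come later are Juliet, Charlie, Papa, Golf, Sierra, Uniform, November, Oscar — 8 of them.
So at least 8 operations follow India, putting India no later than position 2. That position is achievable by scheduling everything else first.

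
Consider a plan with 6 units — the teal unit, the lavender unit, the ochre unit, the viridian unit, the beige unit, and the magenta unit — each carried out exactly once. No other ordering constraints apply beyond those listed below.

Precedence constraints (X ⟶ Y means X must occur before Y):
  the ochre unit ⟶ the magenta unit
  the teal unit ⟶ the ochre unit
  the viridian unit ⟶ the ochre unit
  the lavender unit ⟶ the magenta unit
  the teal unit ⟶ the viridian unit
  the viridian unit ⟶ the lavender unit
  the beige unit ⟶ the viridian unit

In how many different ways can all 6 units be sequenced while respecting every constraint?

The units with no prerequisites are the teal unit, the beige unit; any of them can be placed first.
Enumerating by repeatedly choosing an available unit (one whose prerequisites are all placed) gives 4 distinct complete orderings.

4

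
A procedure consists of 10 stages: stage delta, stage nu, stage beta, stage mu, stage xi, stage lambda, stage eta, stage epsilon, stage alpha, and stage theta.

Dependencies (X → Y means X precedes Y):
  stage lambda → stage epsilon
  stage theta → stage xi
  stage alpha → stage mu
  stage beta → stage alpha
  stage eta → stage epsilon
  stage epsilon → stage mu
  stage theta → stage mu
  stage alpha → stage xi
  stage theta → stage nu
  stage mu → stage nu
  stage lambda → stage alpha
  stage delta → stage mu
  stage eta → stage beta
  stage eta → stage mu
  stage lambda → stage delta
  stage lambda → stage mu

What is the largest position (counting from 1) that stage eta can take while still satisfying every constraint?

4

Every stage that must follow stage eta has to come after it. Tracing all chains starting from stage eta, those stages are: stage nu, stage beta, stage mu, stage xi, stage epsilon, stage alpha — 6 in total.
So at least 6 stages follow stage eta, putting stage eta no later than position 4. That position is achievable by scheduling everything else first.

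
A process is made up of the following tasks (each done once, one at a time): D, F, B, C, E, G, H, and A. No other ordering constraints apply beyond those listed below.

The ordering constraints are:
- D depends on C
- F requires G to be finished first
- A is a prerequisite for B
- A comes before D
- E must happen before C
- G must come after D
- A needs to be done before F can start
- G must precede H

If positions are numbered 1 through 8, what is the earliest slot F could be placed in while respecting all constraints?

6

Every task that must precede F has to come before it. Tracing all chains that end at F, those tasks are: D, C, E, G, A — 5 in total.
With 5 mandatory predecessors, the earliest F can sit is position 5+1 = 6, and placing just those 5 first achieves it.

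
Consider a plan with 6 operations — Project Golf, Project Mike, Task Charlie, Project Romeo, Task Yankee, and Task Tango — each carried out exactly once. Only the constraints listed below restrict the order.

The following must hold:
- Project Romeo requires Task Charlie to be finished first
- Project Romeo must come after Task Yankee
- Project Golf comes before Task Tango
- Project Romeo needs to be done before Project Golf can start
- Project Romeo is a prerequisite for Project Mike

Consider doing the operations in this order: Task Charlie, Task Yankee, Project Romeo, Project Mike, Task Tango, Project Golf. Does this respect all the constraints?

In the proposed order, Task Tango appears before Project Golf.
Since Project Golf is required before Task Tango, the ordering is invalid.

No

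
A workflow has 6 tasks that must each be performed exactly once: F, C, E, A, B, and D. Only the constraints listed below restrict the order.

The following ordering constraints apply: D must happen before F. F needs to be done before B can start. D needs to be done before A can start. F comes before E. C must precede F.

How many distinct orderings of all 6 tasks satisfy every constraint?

18

The tasks with no prerequisites are C, D; any of them can be placed first.
Systematically extending each partial ordering one task at a time and counting, there are 18 complete orderings.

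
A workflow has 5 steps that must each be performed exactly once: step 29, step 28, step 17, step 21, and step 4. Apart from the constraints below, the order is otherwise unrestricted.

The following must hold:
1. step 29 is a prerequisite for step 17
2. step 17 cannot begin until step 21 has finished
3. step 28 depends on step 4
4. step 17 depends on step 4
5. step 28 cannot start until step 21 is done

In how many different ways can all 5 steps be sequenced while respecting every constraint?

3 steps have no prerequisites (step 29, step 21, step 4), so any of them could come first.
Enumerating by repeatedly choosing an available step (one whose prerequisites are all placed) gives 14 distinct complete orderings.

14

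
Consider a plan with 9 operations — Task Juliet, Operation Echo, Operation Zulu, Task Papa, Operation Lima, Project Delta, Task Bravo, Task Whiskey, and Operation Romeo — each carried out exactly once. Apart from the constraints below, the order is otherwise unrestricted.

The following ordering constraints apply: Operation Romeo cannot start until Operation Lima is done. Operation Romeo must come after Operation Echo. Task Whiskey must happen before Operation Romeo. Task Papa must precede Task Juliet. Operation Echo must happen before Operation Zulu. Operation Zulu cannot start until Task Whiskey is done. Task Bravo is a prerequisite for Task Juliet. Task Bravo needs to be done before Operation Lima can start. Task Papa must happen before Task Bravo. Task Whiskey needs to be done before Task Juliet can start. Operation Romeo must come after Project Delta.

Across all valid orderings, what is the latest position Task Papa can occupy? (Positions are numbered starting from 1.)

Following every chain forward from Task Papa, the operations that must come later are Task Juliet, Operation Lima, Task Bravo, Operation Romeo — 4 of them.
So at least 4 operations follow Task Papa, putting Task Papa no later than position 5. That position is achievable by scheduling everything else first.

5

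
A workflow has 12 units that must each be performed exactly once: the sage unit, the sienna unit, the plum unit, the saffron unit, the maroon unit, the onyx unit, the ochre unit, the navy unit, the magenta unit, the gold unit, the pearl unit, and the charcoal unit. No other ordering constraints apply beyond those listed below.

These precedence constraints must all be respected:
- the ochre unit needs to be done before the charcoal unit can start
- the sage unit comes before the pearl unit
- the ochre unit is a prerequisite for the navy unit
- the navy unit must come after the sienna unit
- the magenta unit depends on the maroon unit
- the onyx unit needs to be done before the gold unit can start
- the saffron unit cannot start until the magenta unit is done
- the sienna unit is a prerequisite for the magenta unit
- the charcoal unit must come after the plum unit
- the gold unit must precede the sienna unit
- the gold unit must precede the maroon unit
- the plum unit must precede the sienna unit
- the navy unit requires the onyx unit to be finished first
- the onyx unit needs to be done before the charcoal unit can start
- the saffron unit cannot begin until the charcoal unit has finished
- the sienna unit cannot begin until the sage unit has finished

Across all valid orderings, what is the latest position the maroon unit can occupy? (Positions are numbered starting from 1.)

10

Following every chain forward from the maroon unit, the units that must come later are the saffron unit, the magenta unit — 2 of them.
With 2 mandatory successors out of 12 units total, the latest slot for the maroon unit is 12−2 = 10, and it's reachable by doing all non-successors before the maroon unit.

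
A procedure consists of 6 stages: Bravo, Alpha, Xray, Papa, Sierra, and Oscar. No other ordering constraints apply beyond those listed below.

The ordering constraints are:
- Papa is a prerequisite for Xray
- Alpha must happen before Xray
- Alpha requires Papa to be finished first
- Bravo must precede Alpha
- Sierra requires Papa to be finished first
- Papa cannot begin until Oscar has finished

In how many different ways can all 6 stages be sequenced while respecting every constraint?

2 stages have no prerequisites (Bravo, Oscar), so any of them could come first.
Counting all ways to extend the partial order to a total order gives 10.

10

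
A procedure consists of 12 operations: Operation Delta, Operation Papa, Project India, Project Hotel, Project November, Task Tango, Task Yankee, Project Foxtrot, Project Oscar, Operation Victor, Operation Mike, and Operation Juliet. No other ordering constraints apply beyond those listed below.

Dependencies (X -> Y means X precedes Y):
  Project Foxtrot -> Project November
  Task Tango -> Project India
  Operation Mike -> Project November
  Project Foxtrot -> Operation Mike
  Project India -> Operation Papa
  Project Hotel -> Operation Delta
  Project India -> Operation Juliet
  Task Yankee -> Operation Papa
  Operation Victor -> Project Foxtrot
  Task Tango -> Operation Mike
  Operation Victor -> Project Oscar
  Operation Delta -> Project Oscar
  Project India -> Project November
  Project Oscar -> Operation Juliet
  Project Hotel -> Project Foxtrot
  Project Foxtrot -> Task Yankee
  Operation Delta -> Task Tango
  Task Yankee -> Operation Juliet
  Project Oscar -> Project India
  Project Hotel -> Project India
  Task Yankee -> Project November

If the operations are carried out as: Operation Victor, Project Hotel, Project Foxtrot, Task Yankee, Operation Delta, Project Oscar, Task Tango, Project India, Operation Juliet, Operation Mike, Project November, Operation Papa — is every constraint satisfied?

Yes

Going through the constraints one by one, each required predecessor appears earlier in the sequence than its dependent — e.g. Task Yankee (position 4) is before Operation Papa (position 12), as required.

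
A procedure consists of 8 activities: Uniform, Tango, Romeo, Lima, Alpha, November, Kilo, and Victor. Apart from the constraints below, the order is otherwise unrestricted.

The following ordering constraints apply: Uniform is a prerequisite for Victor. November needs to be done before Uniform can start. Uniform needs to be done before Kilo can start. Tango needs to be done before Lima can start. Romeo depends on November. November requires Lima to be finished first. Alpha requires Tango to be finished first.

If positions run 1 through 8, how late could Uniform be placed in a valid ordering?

6

The activities that are forced after Uniform, directly or by a chain of constraints, are Kilo, Victor. That's 2 activities.
So at least 2 activities follow Uniform, putting Uniform no later than position 6. That position is achievable by scheduling everything else first.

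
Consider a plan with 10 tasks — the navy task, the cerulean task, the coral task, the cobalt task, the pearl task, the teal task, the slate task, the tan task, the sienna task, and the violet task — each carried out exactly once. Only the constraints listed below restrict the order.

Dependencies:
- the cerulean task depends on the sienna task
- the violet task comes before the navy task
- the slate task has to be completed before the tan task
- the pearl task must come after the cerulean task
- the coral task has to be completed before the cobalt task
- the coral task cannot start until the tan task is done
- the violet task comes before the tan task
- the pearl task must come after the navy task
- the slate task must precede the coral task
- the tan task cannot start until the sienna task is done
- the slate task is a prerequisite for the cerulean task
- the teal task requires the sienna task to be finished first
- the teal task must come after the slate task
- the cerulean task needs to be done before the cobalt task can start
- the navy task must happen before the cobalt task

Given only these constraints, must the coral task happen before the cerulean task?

No

Nothing in the constraints links the coral task and the cerulean task; they are unordered relative to each other.
There exist valid orderings with the cerulean task before the coral task, so the coral task is not required to come first.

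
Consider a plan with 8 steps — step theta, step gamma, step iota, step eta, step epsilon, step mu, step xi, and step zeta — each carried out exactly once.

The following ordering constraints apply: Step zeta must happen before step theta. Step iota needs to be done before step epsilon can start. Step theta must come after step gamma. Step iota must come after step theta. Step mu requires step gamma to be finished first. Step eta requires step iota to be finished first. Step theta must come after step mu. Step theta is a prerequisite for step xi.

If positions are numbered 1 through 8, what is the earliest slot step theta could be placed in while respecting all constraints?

The steps that are forced before step theta, directly or transitively, are step gamma, step mu, step zeta. That's 3 steps.
With 3 mandatory predecessors, the earliest step theta can sit is position 3+1 = 4, and placing just those 3 first achieves it.

4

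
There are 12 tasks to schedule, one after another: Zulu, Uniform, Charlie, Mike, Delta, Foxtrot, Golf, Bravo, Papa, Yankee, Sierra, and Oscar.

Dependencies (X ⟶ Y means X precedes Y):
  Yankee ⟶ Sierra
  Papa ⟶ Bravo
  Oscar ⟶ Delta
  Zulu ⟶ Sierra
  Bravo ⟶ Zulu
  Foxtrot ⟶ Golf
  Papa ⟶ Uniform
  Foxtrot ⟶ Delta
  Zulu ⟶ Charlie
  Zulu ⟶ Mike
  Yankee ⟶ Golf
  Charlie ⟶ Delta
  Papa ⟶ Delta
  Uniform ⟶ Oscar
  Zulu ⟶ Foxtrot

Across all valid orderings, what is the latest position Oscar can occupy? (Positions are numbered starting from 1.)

11

Following the constraints forward from Oscar, its only required successor is Delta.
With 1 mandatory successor out of 12 tasks total, the latest slot for Oscar is 12−1 = 11, and it's reachable by doing all non-successors before Oscar.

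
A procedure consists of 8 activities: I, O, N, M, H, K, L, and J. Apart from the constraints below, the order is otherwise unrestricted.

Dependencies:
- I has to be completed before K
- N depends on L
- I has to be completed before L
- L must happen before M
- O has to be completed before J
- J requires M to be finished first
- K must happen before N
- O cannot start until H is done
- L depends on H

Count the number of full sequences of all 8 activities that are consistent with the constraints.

The activities with no prerequisites are I, H; any of them can be placed first.
Enumerating by repeatedly choosing an available activity (one whose prerequisites are all placed) gives 100 distinct complete orderings.

100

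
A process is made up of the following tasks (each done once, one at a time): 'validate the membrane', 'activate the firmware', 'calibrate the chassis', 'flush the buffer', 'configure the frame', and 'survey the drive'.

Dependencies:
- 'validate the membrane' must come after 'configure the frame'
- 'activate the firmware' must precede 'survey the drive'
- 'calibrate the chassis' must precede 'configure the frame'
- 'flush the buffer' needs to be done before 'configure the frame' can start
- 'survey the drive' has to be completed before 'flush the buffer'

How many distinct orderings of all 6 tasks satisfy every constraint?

4

The tasks with no prerequisites are 'activate the firmware', 'calibrate the chassis'; any of them can be placed first.
Enumerating by repeatedly choosing an available task (one whose prerequisites are all placed) gives 4 distinct complete orderings.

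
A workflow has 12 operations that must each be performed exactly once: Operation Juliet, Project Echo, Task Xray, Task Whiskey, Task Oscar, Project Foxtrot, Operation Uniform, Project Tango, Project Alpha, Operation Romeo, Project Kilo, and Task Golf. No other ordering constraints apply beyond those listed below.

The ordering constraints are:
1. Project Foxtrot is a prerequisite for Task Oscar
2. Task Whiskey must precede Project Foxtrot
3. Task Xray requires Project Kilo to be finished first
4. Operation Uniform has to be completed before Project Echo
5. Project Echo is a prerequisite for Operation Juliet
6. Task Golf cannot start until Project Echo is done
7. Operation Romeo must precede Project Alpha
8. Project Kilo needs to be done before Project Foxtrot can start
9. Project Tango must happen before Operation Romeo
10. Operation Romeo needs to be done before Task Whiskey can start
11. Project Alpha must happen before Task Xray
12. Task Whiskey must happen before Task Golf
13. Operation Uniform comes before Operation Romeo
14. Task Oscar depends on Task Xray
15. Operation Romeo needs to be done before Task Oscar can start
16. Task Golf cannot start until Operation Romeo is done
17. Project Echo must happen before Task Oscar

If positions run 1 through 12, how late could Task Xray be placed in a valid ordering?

11

The only operation forced after Task Xray (directly or by a chain) is Task Oscar.
With 1 mandatory successor out of 12 operations total, the latest slot for Task Xray is 12−1 = 11, and it's reachable by doing all non-successors before Task Xray.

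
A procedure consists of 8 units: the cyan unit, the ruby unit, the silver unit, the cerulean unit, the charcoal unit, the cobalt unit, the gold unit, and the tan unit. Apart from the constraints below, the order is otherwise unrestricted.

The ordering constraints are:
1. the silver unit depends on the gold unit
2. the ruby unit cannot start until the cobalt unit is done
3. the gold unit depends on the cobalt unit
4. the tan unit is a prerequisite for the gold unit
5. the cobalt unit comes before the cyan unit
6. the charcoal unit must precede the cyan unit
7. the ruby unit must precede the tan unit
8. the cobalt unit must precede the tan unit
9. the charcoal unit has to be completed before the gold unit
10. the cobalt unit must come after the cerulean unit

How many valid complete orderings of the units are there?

The units with no prerequisites are the cerulean unit, the charcoal unit; any of them can be placed first.
Enumerating by repeatedly choosing an available unit (one whose prerequisites are all placed) gives 22 distinct complete orderings.

22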